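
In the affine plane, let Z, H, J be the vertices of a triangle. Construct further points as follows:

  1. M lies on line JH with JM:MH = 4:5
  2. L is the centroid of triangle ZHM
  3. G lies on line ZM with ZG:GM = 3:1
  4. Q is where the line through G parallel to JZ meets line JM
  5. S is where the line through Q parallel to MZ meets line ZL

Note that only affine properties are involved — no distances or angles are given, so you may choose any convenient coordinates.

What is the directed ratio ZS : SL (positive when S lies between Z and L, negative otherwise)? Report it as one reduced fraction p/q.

Work in coordinates with Z = (0, 0), H = (1, 0), J = (0, 1).
1. M lies on line JH with JM:MH = 4:5 ⇒ M = (4/9, 5/9)
2. L is the centroid of triangle ZHM ⇒ L = (13/27, 5/27)
3. G lies on line ZM with ZG:GM = 3:1 ⇒ G = (1/3, 5/12)
4. Q is where the line through G parallel to JZ meets line JM ⇒ Q = (1/3, 2/3)
5. S is where the line through Q parallel to MZ meets line ZL ⇒ S = (-13/45, -1/9)
S = Z + t·(L−Z) with t = -3/5, so ZS:SL = t:(1−t) = -3/5:8/5

ZS:SL = -3/8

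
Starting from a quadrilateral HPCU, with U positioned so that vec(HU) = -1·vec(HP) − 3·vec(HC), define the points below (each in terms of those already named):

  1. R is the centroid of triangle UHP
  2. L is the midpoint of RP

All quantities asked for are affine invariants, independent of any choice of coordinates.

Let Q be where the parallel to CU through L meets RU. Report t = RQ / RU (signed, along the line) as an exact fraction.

t = -3/4

Set H = (0, 0), P = (1, 0), C = (0, 1), U = (-1, -3); any affine frame gives the same invariant.
1. R is the centroid of triangle UHP ⇒ R = (0, -1)
2. L is the midpoint of RP ⇒ L = (1/2, -1/2)
through L parallel to CU: direction (-1, -4); meets RU at Q = (3/4, 1/2)
Q = R + t·(U−R) with t = -3/4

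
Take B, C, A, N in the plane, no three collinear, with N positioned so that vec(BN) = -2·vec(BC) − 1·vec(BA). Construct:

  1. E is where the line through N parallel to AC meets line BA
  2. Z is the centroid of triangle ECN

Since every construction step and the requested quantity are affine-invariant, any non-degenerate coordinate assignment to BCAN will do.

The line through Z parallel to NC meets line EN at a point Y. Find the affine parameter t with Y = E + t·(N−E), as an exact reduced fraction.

Set B = (0, 0), C = (1, 0), A = (0, 1), N = (-2, -1); any affine frame gives the same invariant.
1. E is where the line through N parallel to AC meets line BA ⇒ E = (0, -3)
2. Z is the centroid of triangle ECN ⇒ Z = (-1/3, -4/3)
through Z parallel to NC: direction (3, 1); meets EN at Y = (-4/3, -5/3)
Y = E + t·(N−E) with t = 2/3

t = 2/3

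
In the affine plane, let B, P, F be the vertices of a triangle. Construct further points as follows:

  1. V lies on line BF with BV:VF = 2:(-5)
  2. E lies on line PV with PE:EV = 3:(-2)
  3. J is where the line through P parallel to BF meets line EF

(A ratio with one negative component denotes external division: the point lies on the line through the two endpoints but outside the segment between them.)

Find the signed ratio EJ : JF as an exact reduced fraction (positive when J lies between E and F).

EJ:JF = -3

Work in coordinates with B = (0, 0), P = (1, 0), F = (0, 1).
1. V lies on line BF with BV:VF = 2:(-5) ⇒ V = (0, -2/3)
2. E lies on line PV with PE:EV = 3:(-2) ⇒ E = (-2, -2)
3. J is where the line through P parallel to BF meets line EF ⇒ J = (1, 5/2)
J = E + t·(F−E) with t = 3/2, so EJ:JF = t:(1−t) = 3/2:-1/2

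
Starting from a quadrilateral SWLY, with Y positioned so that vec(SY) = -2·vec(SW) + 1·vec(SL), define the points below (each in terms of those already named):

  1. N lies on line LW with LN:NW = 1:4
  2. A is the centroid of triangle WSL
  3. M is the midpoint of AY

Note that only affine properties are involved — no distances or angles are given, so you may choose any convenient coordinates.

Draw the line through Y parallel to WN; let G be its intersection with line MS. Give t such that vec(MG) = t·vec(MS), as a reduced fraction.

t = -5

Assign S = (0, 0), W = (1, 0), L = (0, 1), Y = (-2, 1) — the answer is frame-independent, so this choice is without loss of generality.
1. N lies on line LW with LN:NW = 1:4 ⇒ N = (1/5, 4/5)
2. A is the centroid of triangle WSL ⇒ A = (1/3, 1/3)
3. M is the midpoint of AY ⇒ M = (-5/6, 2/3)
through Y parallel to WN: direction (-4/5, 4/5); meets MS at G = (-5, 4)
G = M + t·(S−M) with t = -5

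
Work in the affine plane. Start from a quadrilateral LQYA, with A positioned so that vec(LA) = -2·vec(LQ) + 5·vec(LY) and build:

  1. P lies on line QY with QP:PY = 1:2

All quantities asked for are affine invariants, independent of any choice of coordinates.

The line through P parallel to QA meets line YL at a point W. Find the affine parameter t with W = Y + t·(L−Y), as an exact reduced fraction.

Assign L = (0, 0), Q = (1, 0), Y = (0, 1), A = (-2, 5) — the answer is frame-independent, so this choice is without loss of generality.
1. P lies on line QY with QP:PY = 1:2 ⇒ P = (2/3, 1/3)
through P parallel to QA: direction (-3, 5); meets YL at W = (0, 13/9)
W = Y + t·(L−Y) with t = -4/9

t = -4/9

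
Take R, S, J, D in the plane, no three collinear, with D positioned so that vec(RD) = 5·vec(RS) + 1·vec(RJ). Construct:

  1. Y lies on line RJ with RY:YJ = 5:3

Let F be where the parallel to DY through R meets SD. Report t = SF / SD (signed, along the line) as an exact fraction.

t = 3/28

Work in coordinates with R = (0, 0), S = (1, 0), J = (0, 1), D = (5, 1).
1. Y lies on line RJ with RY:YJ = 5:3 ⇒ Y = (0, 5/8)
through R parallel to DY: direction (-5, -3/8); meets SD at F = (10/7, 3/28)
F = S + t·(D−S) with t = 3/28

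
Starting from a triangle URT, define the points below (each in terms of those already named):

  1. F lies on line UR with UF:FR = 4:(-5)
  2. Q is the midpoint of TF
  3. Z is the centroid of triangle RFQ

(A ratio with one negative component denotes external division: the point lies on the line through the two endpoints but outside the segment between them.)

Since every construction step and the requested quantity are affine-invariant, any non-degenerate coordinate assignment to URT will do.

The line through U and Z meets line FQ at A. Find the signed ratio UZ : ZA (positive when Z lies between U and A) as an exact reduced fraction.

Choose coordinates U = (0, 0), R = (1, 0), T = (0, 1).
1. F lies on line UR with UF:FR = 4:(-5) ⇒ F = (-4, 0)
2. Q is the midpoint of TF ⇒ Q = (-2, 1/2)
3. Z is the centroid of triangle RFQ ⇒ Z = (-5/3, 1/6)
line UZ meets FQ at A = (-20/7, 2/7)
Z = U + t·(A−U) with t = 7/12, so UZ:ZA = 7/12:5/12

UZ:ZA = 7/5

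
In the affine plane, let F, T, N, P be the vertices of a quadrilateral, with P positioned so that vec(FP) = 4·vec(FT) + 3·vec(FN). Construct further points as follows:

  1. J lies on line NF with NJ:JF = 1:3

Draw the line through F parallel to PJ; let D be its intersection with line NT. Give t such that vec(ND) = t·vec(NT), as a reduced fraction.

Set F = (0, 0), T = (1, 0), N = (0, 1), P = (4, 3); any affine frame gives the same invariant.
1. J lies on line NF with NJ:JF = 1:3 ⇒ J = (0, 3/4)
through F parallel to PJ: direction (-4, -9/4); meets NT at D = (16/25, 9/25)
D = N + t·(T−N) with t = 16/25

t = 16/25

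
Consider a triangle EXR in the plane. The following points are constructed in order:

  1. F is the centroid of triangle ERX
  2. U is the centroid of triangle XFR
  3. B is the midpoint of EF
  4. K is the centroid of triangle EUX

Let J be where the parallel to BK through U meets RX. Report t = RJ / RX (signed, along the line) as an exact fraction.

t = 9/16

Choose coordinates E = (0, 0), X = (1, 0), R = (0, 1).
1. F is the centroid of triangle ERX ⇒ F = (1/3, 1/3)
2. U is the centroid of triangle XFR ⇒ U = (4/9, 4/9)
3. B is the midpoint of EF ⇒ B = (1/6, 1/6)
4. K is the centroid of triangle EUX ⇒ K = (13/27, 4/27)
through U parallel to BK: direction (17/54, -1/54); meets RX at J = (9/16, 7/16)
J = R + t·(X−R) with t = 9/16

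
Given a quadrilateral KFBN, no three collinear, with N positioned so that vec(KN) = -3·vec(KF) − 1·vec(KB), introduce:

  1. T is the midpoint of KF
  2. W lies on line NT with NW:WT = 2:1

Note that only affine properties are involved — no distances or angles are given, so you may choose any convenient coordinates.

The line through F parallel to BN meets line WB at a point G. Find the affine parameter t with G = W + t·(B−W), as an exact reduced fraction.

t = -7/8

Set K = (0, 0), F = (1, 0), B = (0, 1), N = (-3, -1); any affine frame gives the same invariant.
1. T is the midpoint of KF ⇒ T = (1/2, 0)
2. W lies on line NT with NW:WT = 2:1 ⇒ W = (-2/3, -1/3)
through F parallel to BN: direction (-3, -2); meets WB at G = (-5/4, -3/2)
G = W + t·(B−W) with t = -7/8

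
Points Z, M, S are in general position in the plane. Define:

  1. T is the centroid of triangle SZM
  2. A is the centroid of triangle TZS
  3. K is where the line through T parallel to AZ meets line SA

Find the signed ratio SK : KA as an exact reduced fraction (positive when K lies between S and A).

Work in coordinates with Z = (0, 0), M = (1, 0), S = (0, 1).
1. T is the centroid of triangle SZM ⇒ T = (1/3, 1/3)
2. A is the centroid of triangle TZS ⇒ A = (1/9, 4/9)
3. K is where the line through T parallel to AZ meets line SA ⇒ K = (2/9, -1/9)
K = S + t·(A−S) with t = 2, so SK:KA = t:(1−t) = 2:-1

SK:KA = -2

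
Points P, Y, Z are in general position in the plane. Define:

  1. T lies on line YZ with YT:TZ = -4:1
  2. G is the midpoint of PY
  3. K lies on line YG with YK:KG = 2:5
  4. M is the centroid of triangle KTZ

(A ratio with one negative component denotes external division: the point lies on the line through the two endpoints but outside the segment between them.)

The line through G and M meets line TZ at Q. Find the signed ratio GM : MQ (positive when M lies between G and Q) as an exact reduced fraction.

GM:MQ = 19/2

Assign P = (0, 0), Y = (1, 0), Z = (0, 1) — the answer is frame-independent, so this choice is without loss of generality.
1. T lies on line YZ with YT:TZ = -4:1 ⇒ T = (-1/3, 4/3)
2. G is the midpoint of PY ⇒ G = (1/2, 0)
3. K lies on line YG with YK:KG = 2:5 ⇒ K = (6/7, 0)
4. M is the centroid of triangle KTZ ⇒ M = (11/63, 7/9)
line GM meets TZ at Q = (8/57, 49/57)
M = G + t·(Q−G) with t = 19/21, so GM:MQ = 19/21:2/21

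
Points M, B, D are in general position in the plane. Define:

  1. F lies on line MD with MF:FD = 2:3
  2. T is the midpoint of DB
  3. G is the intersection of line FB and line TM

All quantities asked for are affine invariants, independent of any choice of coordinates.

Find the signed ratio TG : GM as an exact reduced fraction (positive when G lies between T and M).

TG:GM = 3/4

Assign M = (0, 0), B = (1, 0), D = (0, 1) — the answer is frame-independent, so this choice is without loss of generality.
1. F lies on line MD with MF:FD = 2:3 ⇒ F = (0, 2/5)
2. T is the midpoint of DB ⇒ T = (1/2, 1/2)
3. G is the intersection of line FB and line TM ⇒ G = (2/7, 2/7)
G = T + t·(M−T) with t = 3/7, so TG:GM = t:(1−t) = 3/7:4/7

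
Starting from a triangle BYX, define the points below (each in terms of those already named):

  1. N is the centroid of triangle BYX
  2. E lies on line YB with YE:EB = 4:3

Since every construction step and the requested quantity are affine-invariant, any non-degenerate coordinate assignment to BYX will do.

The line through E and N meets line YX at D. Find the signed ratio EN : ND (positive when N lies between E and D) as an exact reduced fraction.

Set B = (0, 0), Y = (1, 0), X = (0, 1); any affine frame gives the same invariant.
1. N is the centroid of triangle BYX ⇒ N = (1/3, 1/3)
2. E lies on line YB with YE:EB = 4:3 ⇒ E = (3/7, 0)
line EN meets YX at D = (1/5, 4/5)
N = E + t·(D−E) with t = 5/12, so EN:ND = 5/12:7/12

EN:ND = 5/7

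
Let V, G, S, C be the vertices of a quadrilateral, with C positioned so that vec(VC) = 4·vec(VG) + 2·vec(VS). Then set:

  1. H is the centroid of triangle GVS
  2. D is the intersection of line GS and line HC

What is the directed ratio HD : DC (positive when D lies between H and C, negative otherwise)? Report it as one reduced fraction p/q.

Set V = (0, 0), G = (1, 0), S = (0, 1), C = (4, 2); any affine frame gives the same invariant.
1. H is the centroid of triangle GVS ⇒ H = (1/3, 1/3)
2. D is the intersection of line GS and line HC ⇒ D = (9/16, 7/16)
D = H + t·(C−H) with t = 1/16, so HD:DC = t:(1−t) = 1/16:15/16

HD:DC = 1/15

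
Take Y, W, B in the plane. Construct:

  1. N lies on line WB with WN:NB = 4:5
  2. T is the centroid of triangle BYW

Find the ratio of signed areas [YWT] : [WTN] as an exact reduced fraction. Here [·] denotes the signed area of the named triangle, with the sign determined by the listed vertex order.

[YWT]:[WTN] = -9/4

Choose coordinates Y = (0, 0), W = (1, 0), B = (0, 1).
1. N lies on line WB with WN:NB = 4:5 ⇒ N = (5/9, 4/9)
2. T is the centroid of triangle BYW ⇒ T = (1/3, 1/3)
2·[YWT] = 1/3, 2·[WTN] = -4/27
[YWT]:[WTN] = 1/3:-4/27 = -9/4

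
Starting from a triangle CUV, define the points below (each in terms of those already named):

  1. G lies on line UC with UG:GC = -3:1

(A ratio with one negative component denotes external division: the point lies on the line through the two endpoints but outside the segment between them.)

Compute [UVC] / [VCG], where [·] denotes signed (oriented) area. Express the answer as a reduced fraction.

Set C = (0, 0), U = (1, 0), V = (0, 1); any affine frame gives the same invariant.
1. G lies on line UC with UG:GC = -3:1 ⇒ G = (-1/2, 0)
2·[UVC] = 1, 2·[VCG] = -1/2
[UVC]:[VCG] = 1:-1/2 = -2

[UVC]:[VCG] = -2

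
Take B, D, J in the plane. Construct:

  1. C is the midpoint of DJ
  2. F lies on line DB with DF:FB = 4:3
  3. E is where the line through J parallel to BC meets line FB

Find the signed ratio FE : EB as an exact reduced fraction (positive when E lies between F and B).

FE:EB = -10/7

Assign B = (0, 0), D = (1, 0), J = (0, 1) — the answer is frame-independent, so this choice is without loss of generality.
1. C is the midpoint of DJ ⇒ C = (1/2, 1/2)
2. F lies on line DB with DF:FB = 4:3 ⇒ F = (3/7, 0)
3. E is where the line through J parallel to BC meets line FB ⇒ E = (-1, 0)
E = F + t·(B−F) with t = 10/3, so FE:EB = t:(1−t) = 10/3:-7/3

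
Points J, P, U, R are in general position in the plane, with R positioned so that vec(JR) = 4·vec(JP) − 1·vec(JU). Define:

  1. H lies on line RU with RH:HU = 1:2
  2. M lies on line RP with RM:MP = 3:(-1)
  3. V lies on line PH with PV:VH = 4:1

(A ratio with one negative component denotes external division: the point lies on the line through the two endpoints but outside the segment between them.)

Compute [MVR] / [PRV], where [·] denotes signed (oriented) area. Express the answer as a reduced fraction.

Assign J = (0, 0), P = (1, 0), U = (0, 1), R = (4, -1) — the answer is frame-independent, so this choice is without loss of generality.
1. H lies on line RU with RH:HU = 1:2 ⇒ H = (8/3, -1/3)
2. M lies on line RP with RM:MP = 3:(-1) ⇒ M = (-1/2, 1/2)
3. V lies on line PH with PV:VH = 4:1 ⇒ V = (7/3, -4/15)
2·[MVR] = -4/5, 2·[PRV] = 8/15
[MVR]:[PRV] = -4/5:8/15 = -3/2

[MVR]:[PRV] = -3/2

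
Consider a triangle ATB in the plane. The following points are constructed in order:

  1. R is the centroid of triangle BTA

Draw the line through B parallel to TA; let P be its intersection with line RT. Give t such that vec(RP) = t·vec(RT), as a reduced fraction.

t = -2

Set A = (0, 0), T = (1, 0), B = (0, 1); any affine frame gives the same invariant.
1. R is the centroid of triangle BTA ⇒ R = (1/3, 1/3)
through B parallel to TA: direction (-1, 0); meets RT at P = (-1, 1)
P = R + t·(T−R) with t = -2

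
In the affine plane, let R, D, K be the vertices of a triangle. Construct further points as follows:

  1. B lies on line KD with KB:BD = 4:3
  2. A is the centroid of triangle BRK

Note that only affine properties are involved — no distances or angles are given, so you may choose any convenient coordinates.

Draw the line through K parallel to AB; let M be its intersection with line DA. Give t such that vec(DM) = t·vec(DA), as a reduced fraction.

Choose coordinates R = (0, 0), D = (1, 0), K = (0, 1).
1. B lies on line KD with KB:BD = 4:3 ⇒ B = (4/7, 3/7)
2. A is the centroid of triangle BRK ⇒ A = (4/21, 10/21)
through K parallel to AB: direction (8/21, -1/21); meets DA at M = (-8/9, 10/9)
M = D + t·(A−D) with t = 7/3

t = 7/3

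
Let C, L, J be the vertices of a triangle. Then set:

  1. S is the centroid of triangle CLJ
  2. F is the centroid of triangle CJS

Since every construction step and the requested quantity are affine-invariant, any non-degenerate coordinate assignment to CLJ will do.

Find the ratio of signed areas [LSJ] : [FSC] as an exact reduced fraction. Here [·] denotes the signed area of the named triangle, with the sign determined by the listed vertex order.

Work in coordinates with C = (0, 0), L = (1, 0), J = (0, 1).
1. S is the centroid of triangle CLJ ⇒ S = (1/3, 1/3)
2. F is the centroid of triangle CJS ⇒ F = (1/9, 4/9)
2·[LSJ] = -1/3, 2·[FSC] = -1/9
[LSJ]:[FSC] = -1/3:-1/9 = 3

[LSJ]:[FSC] = 3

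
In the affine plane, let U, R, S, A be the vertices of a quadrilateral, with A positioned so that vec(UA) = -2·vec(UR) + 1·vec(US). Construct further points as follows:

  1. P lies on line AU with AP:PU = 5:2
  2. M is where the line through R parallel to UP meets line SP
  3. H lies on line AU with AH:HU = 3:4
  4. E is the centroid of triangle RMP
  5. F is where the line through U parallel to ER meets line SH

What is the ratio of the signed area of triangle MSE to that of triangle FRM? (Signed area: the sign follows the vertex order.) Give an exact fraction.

Assign U = (0, 0), R = (1, 0), S = (0, 1), A = (-2, 1) — the answer is frame-independent, so this choice is without loss of generality.
1. P lies on line AU with AP:PU = 5:2 ⇒ P = (-4/7, 2/7)
2. M is where the line through R parallel to UP meets line SP ⇒ M = (-2/7, 9/14)
3. H lies on line AU with AH:HU = 3:4 ⇒ H = (-8/7, 4/7)
4. E is the centroid of triangle RMP ⇒ E = (1/21, 13/42)
5. F is where the line through U parallel to ER meets line SH ⇒ F = (-10/7, 13/28)
2·[MSE] = -3/14, 2·[FRM] = 27/28
[MSE]:[FRM] = -3/14:27/28 = -2/9

[MSE]:[FRM] = -2/9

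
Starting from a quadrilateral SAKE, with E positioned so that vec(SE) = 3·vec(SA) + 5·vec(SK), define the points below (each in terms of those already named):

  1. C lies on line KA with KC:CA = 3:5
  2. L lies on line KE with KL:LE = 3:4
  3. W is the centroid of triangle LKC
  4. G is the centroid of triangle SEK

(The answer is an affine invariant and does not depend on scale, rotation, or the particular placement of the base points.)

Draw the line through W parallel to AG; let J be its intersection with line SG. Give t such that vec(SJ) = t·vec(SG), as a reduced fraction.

Assign S = (0, 0), A = (1, 0), K = (0, 1), E = (3, 5) — the answer is frame-independent, so this choice is without loss of generality.
1. C lies on line KA with KC:CA = 3:5 ⇒ C = (3/8, 5/8)
2. L lies on line KE with KL:LE = 3:4 ⇒ L = (9/7, 19/7)
3. W is the centroid of triangle LKC ⇒ W = (31/56, 81/56)
4. G is the centroid of triangle SEK ⇒ G = (1, 2)
through W parallel to AG: direction (0, 2); meets SG at J = (31/56, 31/28)
J = S + t·(G−S) with t = 31/56

t = 31/56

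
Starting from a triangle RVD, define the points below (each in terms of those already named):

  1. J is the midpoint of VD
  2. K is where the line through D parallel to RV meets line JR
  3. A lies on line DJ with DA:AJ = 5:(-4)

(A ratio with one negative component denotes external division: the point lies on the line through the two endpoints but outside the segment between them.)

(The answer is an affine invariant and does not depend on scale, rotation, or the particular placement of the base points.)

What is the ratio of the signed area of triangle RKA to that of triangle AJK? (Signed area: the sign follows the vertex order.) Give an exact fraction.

[RKA]:[AJK] = 2

Set R = (0, 0), V = (1, 0), D = (0, 1); any affine frame gives the same invariant.
1. J is the midpoint of VD ⇒ J = (1/2, 1/2)
2. K is where the line through D parallel to RV meets line JR ⇒ K = (1, 1)
3. A lies on line DJ with DA:AJ = 5:(-4) ⇒ A = (5/2, -3/2)
2·[RKA] = -4, 2·[AJK] = -2
[RKA]:[AJK] = -4:-2 = 2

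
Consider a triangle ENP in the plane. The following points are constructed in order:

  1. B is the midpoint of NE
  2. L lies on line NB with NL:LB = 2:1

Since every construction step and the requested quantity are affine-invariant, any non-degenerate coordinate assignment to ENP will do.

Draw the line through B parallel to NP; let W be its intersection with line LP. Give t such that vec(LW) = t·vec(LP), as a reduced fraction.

t = -1/2

Choose coordinates E = (0, 0), N = (1, 0), P = (0, 1).
1. B is the midpoint of NE ⇒ B = (1/2, 0)
2. L lies on line NB with NL:LB = 2:1 ⇒ L = (2/3, 0)
through B parallel to NP: direction (-1, 1); meets LP at W = (1, -1/2)
W = L + t·(P−L) with t = -1/2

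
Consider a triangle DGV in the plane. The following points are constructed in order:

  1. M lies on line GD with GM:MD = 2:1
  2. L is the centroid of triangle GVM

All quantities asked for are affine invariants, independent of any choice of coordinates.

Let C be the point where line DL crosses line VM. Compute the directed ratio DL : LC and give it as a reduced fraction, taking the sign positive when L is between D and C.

DL:LC = -5/2

Work in coordinates with D = (0, 0), G = (1, 0), V = (0, 1).
1. M lies on line GD with GM:MD = 2:1 ⇒ M = (1/3, 0)
2. L is the centroid of triangle GVM ⇒ L = (4/9, 1/3)
line DL meets VM at C = (4/15, 1/5)
L = D + t·(C−D) with t = 5/3, so DL:LC = 5/3:-2/3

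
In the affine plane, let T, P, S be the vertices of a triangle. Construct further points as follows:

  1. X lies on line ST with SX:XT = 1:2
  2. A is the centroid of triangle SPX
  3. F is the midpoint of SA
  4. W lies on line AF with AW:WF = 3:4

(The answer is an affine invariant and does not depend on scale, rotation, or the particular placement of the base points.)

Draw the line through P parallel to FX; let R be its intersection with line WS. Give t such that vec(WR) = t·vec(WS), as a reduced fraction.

t = -24/11

Set T = (0, 0), P = (1, 0), S = (0, 1); any affine frame gives the same invariant.
1. X lies on line ST with SX:XT = 1:2 ⇒ X = (0, 2/3)
2. A is the centroid of triangle SPX ⇒ A = (1/3, 5/9)
3. F is the midpoint of SA ⇒ F = (1/6, 7/9)
4. W lies on line AF with AW:WF = 3:4 ⇒ W = (11/42, 41/63)
through P parallel to FX: direction (-1/6, -1/9); meets WS at R = (5/6, -1/9)
R = W + t·(S−W) with t = -24/11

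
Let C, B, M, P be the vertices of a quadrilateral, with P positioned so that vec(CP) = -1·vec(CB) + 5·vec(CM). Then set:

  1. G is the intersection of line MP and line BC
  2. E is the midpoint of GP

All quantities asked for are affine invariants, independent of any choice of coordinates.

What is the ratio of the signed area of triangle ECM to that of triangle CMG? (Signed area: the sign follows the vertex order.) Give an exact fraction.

Set C = (0, 0), B = (1, 0), M = (0, 1), P = (-1, 5); any affine frame gives the same invariant.
1. G is the intersection of line MP and line BC ⇒ G = (1/4, 0)
2. E is the midpoint of GP ⇒ E = (-3/8, 5/2)
2·[ECM] = 3/8, 2·[CMG] = -1/4
[ECM]:[CMG] = 3/8:-1/4 = -3/2

[ECM]:[CMG] = -3/2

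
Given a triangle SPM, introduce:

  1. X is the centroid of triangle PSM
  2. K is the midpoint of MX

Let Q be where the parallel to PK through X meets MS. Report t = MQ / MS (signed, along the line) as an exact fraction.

Assign S = (0, 0), P = (1, 0), M = (0, 1) — the answer is frame-independent, so this choice is without loss of generality.
1. X is the centroid of triangle PSM ⇒ X = (1/3, 1/3)
2. K is the midpoint of MX ⇒ K = (1/6, 2/3)
through X parallel to PK: direction (-5/6, 2/3); meets MS at Q = (0, 3/5)
Q = M + t·(S−M) with t = 2/5

t = 2/5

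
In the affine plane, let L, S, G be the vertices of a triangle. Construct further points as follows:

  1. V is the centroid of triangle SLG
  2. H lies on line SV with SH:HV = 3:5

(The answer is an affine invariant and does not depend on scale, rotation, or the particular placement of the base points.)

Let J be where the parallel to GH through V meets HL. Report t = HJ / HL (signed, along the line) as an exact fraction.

t = 5/18

Assign L = (0, 0), S = (1, 0), G = (0, 1) — the answer is frame-independent, so this choice is without loss of generality.
1. V is the centroid of triangle SLG ⇒ V = (1/3, 1/3)
2. H lies on line SV with SH:HV = 3:5 ⇒ H = (3/4, 1/8)
through V parallel to GH: direction (3/4, -7/8); meets HL at J = (13/24, 13/144)
J = H + t·(L−H) with t = 5/18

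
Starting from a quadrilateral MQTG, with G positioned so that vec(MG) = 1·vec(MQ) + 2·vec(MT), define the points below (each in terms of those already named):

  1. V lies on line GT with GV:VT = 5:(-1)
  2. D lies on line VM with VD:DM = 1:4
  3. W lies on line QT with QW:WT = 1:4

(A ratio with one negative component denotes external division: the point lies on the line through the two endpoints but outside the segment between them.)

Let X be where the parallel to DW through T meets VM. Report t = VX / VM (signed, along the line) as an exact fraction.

Set M = (0, 0), Q = (1, 0), T = (0, 1), G = (1, 2); any affine frame gives the same invariant.
1. V lies on line GT with GV:VT = 5:(-1) ⇒ V = (-1/4, 3/4)
2. D lies on line VM with VD:DM = 1:4 ⇒ D = (-1/5, 3/5)
3. W lies on line QT with QW:WT = 1:4 ⇒ W = (4/5, 1/5)
through T parallel to DW: direction (1, -2/5); meets VM at X = (-5/13, 15/13)
X = V + t·(M−V) with t = -7/13

t = -7/13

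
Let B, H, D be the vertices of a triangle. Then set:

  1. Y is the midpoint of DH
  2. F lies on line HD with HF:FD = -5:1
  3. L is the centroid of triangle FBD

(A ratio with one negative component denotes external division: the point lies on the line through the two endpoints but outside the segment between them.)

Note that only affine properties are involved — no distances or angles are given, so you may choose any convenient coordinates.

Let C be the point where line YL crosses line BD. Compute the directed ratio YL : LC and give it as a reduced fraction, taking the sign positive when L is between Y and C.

Set B = (0, 0), H = (1, 0), D = (0, 1); any affine frame gives the same invariant.
1. Y is the midpoint of DH ⇒ Y = (1/2, 1/2)
2. F lies on line HD with HF:FD = -5:1 ⇒ F = (-1/4, 5/4)
3. L is the centroid of triangle FBD ⇒ L = (-1/12, 3/4)
line YL meets BD at C = (0, 5/7)
L = Y + t·(C−Y) with t = 7/6, so YL:LC = 7/6:-1/6

YL:LC = -7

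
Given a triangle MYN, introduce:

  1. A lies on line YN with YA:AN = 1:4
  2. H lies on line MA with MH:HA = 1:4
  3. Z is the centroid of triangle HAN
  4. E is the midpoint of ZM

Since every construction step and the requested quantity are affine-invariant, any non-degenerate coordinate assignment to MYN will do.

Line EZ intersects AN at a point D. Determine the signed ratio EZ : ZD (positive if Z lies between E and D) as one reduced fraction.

EZ:ZD = 11/8

Work in coordinates with M = (0, 0), Y = (1, 0), N = (0, 1).
1. A lies on line YN with YA:AN = 1:4 ⇒ A = (4/5, 1/5)
2. H lies on line MA with MH:HA = 1:4 ⇒ H = (4/25, 1/25)
3. Z is the centroid of triangle HAN ⇒ Z = (8/25, 31/75)
4. E is the midpoint of ZM ⇒ E = (4/25, 31/150)
line EZ meets AN at D = (24/55, 31/55)
Z = E + t·(D−E) with t = 11/19, so EZ:ZD = 11/19:8/19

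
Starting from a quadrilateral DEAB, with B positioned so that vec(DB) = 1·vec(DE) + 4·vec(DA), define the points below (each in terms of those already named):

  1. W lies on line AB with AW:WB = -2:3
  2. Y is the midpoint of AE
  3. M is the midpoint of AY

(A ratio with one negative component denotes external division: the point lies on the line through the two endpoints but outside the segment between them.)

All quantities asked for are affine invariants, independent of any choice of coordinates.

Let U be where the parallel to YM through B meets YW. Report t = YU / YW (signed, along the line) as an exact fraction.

t = -1/2

Choose coordinates D = (0, 0), E = (1, 0), A = (0, 1), B = (1, 4).
1. W lies on line AB with AW:WB = -2:3 ⇒ W = (-2, -5)
2. Y is the midpoint of AE ⇒ Y = (1/2, 1/2)
3. M is the midpoint of AY ⇒ M = (1/4, 3/4)
through B parallel to YM: direction (-1/4, 1/4); meets YW at U = (7/4, 13/4)
U = Y + t·(W−Y) with t = -1/2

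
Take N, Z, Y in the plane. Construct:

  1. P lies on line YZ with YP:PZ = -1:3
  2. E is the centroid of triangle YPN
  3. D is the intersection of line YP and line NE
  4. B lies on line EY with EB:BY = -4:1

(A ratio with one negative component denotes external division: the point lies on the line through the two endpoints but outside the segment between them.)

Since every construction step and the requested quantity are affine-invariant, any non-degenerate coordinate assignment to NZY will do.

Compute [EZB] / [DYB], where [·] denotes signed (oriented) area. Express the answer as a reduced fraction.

Work in coordinates with N = (0, 0), Z = (1, 0), Y = (0, 1).
1. P lies on line YZ with YP:PZ = -1:3 ⇒ P = (-1/2, 3/2)
2. E is the centroid of triangle YPN ⇒ E = (-1/6, 5/6)
3. D is the intersection of line YP and line NE ⇒ D = (-1/4, 5/4)
4. B lies on line EY with EB:BY = -4:1 ⇒ B = (1/18, 19/18)
2·[EZB] = 4/9, 2·[DYB] = 1/36
[EZB]:[DYB] = 4/9:1/36 = 16

[EZB]:[DYB] = 16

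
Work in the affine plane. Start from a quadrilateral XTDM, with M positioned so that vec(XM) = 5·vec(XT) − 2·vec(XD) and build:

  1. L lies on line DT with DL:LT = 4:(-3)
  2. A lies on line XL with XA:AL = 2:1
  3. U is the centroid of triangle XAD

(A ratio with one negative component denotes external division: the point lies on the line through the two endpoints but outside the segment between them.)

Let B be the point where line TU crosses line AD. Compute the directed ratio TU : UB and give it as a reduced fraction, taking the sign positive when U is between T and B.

TU:UB = -11/8

Set X = (0, 0), T = (1, 0), D = (0, 1), M = (5, -2); any affine frame gives the same invariant.
1. L lies on line DT with DL:LT = 4:(-3) ⇒ L = (4, -3)
2. A lies on line XL with XA:AL = 2:1 ⇒ A = (8/3, -2)
3. U is the centroid of triangle XAD ⇒ U = (8/9, -1/3)
line TU meets AD at B = (32/33, -1/11)
U = T + t·(B−T) with t = 11/3, so TU:UB = 11/3:-8/3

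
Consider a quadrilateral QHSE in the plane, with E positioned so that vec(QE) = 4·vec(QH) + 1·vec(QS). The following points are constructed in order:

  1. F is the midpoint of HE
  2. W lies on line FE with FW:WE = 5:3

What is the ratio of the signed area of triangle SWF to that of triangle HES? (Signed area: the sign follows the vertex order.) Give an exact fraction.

Assign Q = (0, 0), H = (1, 0), S = (0, 1), E = (4, 1) — the answer is frame-independent, so this choice is without loss of generality.
1. F is the midpoint of HE ⇒ F = (5/2, 1/2)
2. W lies on line FE with FW:WE = 5:3 ⇒ W = (55/16, 13/16)
2·[SWF] = -5/4, 2·[HES] = 4
[SWF]:[HES] = -5/4:4 = -5/16

[SWF]:[HES] = -5/16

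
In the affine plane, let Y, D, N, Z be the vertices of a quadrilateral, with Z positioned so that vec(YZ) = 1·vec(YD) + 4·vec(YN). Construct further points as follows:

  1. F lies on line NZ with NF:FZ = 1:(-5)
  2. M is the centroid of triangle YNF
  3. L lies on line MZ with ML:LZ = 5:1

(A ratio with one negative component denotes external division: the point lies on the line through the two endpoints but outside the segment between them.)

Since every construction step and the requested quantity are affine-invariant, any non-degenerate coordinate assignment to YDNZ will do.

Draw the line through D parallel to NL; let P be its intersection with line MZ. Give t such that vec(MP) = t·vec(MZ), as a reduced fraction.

t = -53/6

Assign Y = (0, 0), D = (1, 0), N = (0, 1), Z = (1, 4) — the answer is frame-independent, so this choice is without loss of generality.
1. F lies on line NZ with NF:FZ = 1:(-5) ⇒ F = (-1/4, 1/4)
2. M is the centroid of triangle YNF ⇒ M = (-1/12, 5/12)
3. L lies on line MZ with ML:LZ = 5:1 ⇒ L = (59/72, 245/72)
through D parallel to NL: direction (59/72, 173/72); meets MZ at P = (-695/72, -2249/72)
P = M + t·(Z−M) with t = -53/6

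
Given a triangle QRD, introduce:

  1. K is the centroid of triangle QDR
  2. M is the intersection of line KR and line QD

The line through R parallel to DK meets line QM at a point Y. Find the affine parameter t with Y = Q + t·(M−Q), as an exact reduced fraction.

t = 4

Choose coordinates Q = (0, 0), R = (1, 0), D = (0, 1).
1. K is the centroid of triangle QDR ⇒ K = (1/3, 1/3)
2. M is the intersection of line KR and line QD ⇒ M = (0, 1/2)
through R parallel to DK: direction (1/3, -2/3); meets QM at Y = (0, 2)
Y = Q + t·(M−Q) with t = 4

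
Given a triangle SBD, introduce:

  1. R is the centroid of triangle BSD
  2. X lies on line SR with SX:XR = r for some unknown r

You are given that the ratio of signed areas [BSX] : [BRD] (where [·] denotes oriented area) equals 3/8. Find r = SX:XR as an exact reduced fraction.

Work in coordinates with S = (0, 0), B = (1, 0), D = (0, 1).
1. R is the centroid of triangle BSD ⇒ R = (1/3, 1/3)
2. With SX:XR = r, write λ = r/(r+1) so X = S + λ·(R−S); X is affine-linear in λ
Every point depending on X is an affine combination of X and λ-independent points, so each such coordinate is linear in λ; the λ² term in each signed area is a multiple of (R−S)×(R−S) = 0, so 2·[BSX] and 2·[BRD] are each linear in λ. Evaluating at λ=0 and λ=1:
  2·[BSX] = -1/3·λ,   2·[BRD] = -1/3
So [BSX]:[BRD] = (-1/3·λ) / (-1/3). Setting this equal to 3/8:
  -1/3·λ = 3/8·(-1/3)  ⇒  λ = 3/8
Then r = λ/(1−λ) = (3/8)/(5/8) = 3/5. Check: with r = 3/5, X = (1/8, 1/8) and [BSX]:[BRD] = 3/8 as required.

r = 3/5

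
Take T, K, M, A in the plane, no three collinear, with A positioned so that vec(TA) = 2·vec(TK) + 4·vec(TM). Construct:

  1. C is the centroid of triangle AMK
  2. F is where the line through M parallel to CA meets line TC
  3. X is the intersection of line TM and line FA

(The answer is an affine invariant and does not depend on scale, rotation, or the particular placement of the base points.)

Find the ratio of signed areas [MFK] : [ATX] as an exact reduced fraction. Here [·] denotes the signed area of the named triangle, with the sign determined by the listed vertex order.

Assign T = (0, 0), K = (1, 0), M = (0, 1), A = (2, 4) — the answer is frame-independent, so this choice is without loss of generality.
1. C is the centroid of triangle AMK ⇒ C = (1, 5/3)
2. F is where the line through M parallel to CA meets line TC ⇒ F = (-3/2, -5/2)
3. X is the intersection of line TM and line FA ⇒ X = (0, 2/7)
2·[MFK] = 5, 2·[ATX] = -4/7
[MFK]:[ATX] = 5:-4/7 = -35/4

[MFK]:[ATX] = -35/4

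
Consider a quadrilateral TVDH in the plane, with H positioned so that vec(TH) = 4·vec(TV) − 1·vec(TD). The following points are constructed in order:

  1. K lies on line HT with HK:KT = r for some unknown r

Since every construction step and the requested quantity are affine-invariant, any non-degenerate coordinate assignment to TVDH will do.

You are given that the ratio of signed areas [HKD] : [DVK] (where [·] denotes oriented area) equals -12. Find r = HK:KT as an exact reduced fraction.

Work in coordinates with T = (0, 0), V = (1, 0), D = (0, 1), H = (4, -1).
1. With HK:KT = r, write λ = r/(r+1) so K = H + λ·(T−H); K is affine-linear in λ
Every point depending on K is an affine combination of K and λ-independent points, so each such coordinate is linear in λ; the λ² term in each signed area is a multiple of (T−H)×(T−H) = 0, so 2·[HKD] and 2·[DVK] are each linear in λ. Evaluating at λ=0 and λ=1:
  2·[HKD] = -4·λ,   2·[DVK] = -3·λ + 2
So [HKD]:[DVK] = (-4·λ) / (-3·λ + 2). Setting this equal to -12:
  -4·λ = -12·(-3·λ + 2)  ⇒  λ = 3/5
Then r = λ/(1−λ) = (3/5)/(2/5) = 3/2. Check: with r = 3/2, K = (8/5, -2/5) and [HKD]:[DVK] = -12 as required.

r = 3/2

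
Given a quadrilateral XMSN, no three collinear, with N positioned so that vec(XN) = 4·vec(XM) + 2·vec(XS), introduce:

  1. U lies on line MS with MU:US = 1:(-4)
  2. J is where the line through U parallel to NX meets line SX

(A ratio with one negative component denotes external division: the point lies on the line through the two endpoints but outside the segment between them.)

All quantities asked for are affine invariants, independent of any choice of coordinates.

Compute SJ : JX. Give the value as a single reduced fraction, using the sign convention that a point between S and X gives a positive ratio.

SJ:JX = -2

Assign X = (0, 0), M = (1, 0), S = (0, 1), N = (4, 2) — the answer is frame-independent, so this choice is without loss of generality.
1. U lies on line MS with MU:US = 1:(-4) ⇒ U = (4/3, -1/3)
2. J is where the line through U parallel to NX meets line SX ⇒ J = (0, -1)
J = S + t·(X−S) with t = 2, so SJ:JX = t:(1−t) = 2:-1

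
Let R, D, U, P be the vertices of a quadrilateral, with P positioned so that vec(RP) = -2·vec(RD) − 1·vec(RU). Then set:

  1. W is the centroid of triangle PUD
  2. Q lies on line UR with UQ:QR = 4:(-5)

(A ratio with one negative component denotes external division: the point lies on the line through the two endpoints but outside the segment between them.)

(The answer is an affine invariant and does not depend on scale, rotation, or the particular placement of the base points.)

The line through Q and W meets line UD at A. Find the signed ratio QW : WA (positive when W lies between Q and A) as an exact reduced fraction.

QW:WA = -4

Assign R = (0, 0), D = (1, 0), U = (0, 1), P = (-2, -1) — the answer is frame-independent, so this choice is without loss of generality.
1. W is the centroid of triangle PUD ⇒ W = (-1/3, 0)
2. Q lies on line UR with UQ:QR = 4:(-5) ⇒ Q = (0, 5)
line QW meets UD at A = (-1/4, 5/4)
W = Q + t·(A−Q) with t = 4/3, so QW:WA = 4/3:-1/3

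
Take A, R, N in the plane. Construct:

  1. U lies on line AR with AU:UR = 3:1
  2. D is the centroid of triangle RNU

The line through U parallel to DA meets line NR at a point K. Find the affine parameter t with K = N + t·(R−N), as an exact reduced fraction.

t = 10/11

Choose coordinates A = (0, 0), R = (1, 0), N = (0, 1).
1. U lies on line AR with AU:UR = 3:1 ⇒ U = (3/4, 0)
2. D is the centroid of triangle RNU ⇒ D = (7/12, 1/3)
through U parallel to DA: direction (-7/12, -1/3); meets NR at K = (10/11, 1/11)
K = N + t·(R−N) with t = 10/11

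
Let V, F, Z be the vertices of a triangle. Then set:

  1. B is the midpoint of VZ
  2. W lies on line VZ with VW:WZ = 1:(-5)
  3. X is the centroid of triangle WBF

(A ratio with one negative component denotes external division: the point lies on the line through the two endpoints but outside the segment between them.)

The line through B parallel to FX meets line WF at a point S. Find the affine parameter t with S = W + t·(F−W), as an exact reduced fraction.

Assign V = (0, 0), F = (1, 0), Z = (0, 1) — the answer is frame-independent, so this choice is without loss of generality.
1. B is the midpoint of VZ ⇒ B = (0, 1/2)
2. W lies on line VZ with VW:WZ = 1:(-5) ⇒ W = (0, -1/4)
3. X is the centroid of triangle WBF ⇒ X = (1/3, 1/12)
through B parallel to FX: direction (-2/3, 1/12); meets WF at S = (2, 1/4)
S = W + t·(F−W) with t = 2

t = 2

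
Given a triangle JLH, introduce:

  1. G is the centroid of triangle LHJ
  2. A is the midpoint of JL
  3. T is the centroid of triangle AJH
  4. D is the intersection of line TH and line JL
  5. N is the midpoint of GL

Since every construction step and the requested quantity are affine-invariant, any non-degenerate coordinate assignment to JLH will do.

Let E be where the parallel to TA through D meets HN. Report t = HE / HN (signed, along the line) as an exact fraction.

t = 9/2

Choose coordinates J = (0, 0), L = (1, 0), H = (0, 1).
1. G is the centroid of triangle LHJ ⇒ G = (1/3, 1/3)
2. A is the midpoint of JL ⇒ A = (1/2, 0)
3. T is the centroid of triangle AJH ⇒ T = (1/6, 1/3)
4. D is the intersection of line TH and line JL ⇒ D = (1/4, 0)
5. N is the midpoint of GL ⇒ N = (2/3, 1/6)
through D parallel to TA: direction (1/3, -1/3); meets HN at E = (3, -11/4)
E = H + t·(N−H) with t = 9/2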